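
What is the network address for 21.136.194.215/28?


IP:   00010101.10001000.11000010.11010111
Mask: 11111111.11111111.11111111.11110000
AND operation:
Net:  00010101.10001000.11000010.11010000
Network: 21.136.194.208/28


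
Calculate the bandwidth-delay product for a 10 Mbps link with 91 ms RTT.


BDP = bandwidth * RTT
= 10 Mbps * 91 ms
= 10 * 1e6 * 91 / 1000 bits
= 910000 bits
= 113750 bytes
= 111.084 KB
BDP = 910000 bits (113750 bytes)


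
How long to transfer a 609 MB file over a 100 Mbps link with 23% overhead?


Effective throughput = 100 * (1 - 23/100) = 77 Mbps
File size in Mb = 609 * 8 = 4872 Mb
Time = 4872 / 77
Time = 63.2727 seconds


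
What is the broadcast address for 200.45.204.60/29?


Network: 200.45.204.56/29
Host bits = 3
Set all host bits to 1:
Broadcast: 200.45.204.63


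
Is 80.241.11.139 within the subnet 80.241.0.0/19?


Subnet network: 80.241.0.0
Test IP AND mask: 80.241.0.0
Yes, 80.241.11.139 is in 80.241.0.0/19


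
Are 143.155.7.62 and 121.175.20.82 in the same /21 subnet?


Mask: 255.255.248.0
143.155.7.62 AND mask = 143.155.0.0
121.175.20.82 AND mask = 121.175.16.0
No, different subnets (143.155.0.0 vs 121.175.16.0)


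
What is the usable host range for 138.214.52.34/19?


Network: 138.214.32.0
Broadcast: 138.214.63.255
First usable = network + 1
Last usable = broadcast - 1
Range: 138.214.32.1 to 138.214.63.254


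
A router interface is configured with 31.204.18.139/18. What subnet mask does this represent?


/18 means 18 network bits, 14 host bits
Binary: 11111111111111111100000000000000
Mask: 255.255.192.0


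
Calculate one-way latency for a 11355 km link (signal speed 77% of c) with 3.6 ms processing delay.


Speed = 0.77 * 3e5 km/s = 231000 km/s
Propagation delay = 11355 / 231000 = 0.0492 s = 49.1558 ms
Processing delay = 3.6 ms
Total one-way latency = 52.7558 ms


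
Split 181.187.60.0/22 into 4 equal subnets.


New prefix = 22 + 2 = 24
Each subnet has 256 addresses
  181.187.60.0/24
  181.187.61.0/24
  181.187.62.0/24
  181.187.63.0/24
Subnets: 181.187.60.0/24, 181.187.61.0/24, 181.187.62.0/24, 181.187.63.0/24


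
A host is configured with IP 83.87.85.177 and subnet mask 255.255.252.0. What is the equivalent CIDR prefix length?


Binary: 11111111.11111111.11111100.00000000
Count leading 1s
Prefix: /22


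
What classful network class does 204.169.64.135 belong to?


First octet: 204
Binary: 11001100
110xxxxx -> Class C (192-223)
Class C, default mask 255.255.255.0 (/24)


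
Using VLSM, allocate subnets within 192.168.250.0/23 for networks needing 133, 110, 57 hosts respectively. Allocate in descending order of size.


133 hosts -> /24 (254 usable): 192.168.250.0/24
110 hosts -> /25 (126 usable): 192.168.251.0/25
57 hosts -> /26 (62 usable): 192.168.251.128/26
Allocation: 192.168.250.0/24 (133 hosts, 254 usable); 192.168.251.0/25 (110 hosts, 126 usable); 192.168.251.128/26 (57 hosts, 62 usable)


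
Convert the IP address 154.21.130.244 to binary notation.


154 = 10011010
21 = 00010101
130 = 10000010
244 = 11110100
Binary: 10011010.00010101.10000010.11110100


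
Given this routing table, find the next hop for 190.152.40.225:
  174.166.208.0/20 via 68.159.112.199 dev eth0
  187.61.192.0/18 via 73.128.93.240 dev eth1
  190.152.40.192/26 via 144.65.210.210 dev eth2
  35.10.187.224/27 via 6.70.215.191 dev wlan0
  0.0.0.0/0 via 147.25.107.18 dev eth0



Longest prefix match for 190.152.40.225:
  /20 174.166.208.0: no
  /18 187.61.192.0: no
  /26 190.152.40.192: MATCH
  /27 35.10.187.224: no
  /0 0.0.0.0: MATCH
Selected: next-hop 144.65.210.210 via eth2 (matched /26)


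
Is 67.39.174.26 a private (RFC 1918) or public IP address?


RFC 1918 private ranges:
  10.0.0.0/8 (10.0.0.0 - 10.255.255.255)
  172.16.0.0/12 (172.16.0.0 - 172.31.255.255)
  192.168.0.0/16 (192.168.0.0 - 192.168.255.255)
Public (not in any RFC 1918 range)


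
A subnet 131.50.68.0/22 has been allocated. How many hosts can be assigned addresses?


Host bits = 32 - 22 = 10
Total addresses = 2^10 = 1024
Usable = total - 2 (network and broadcast)
Usable hosts: 1022


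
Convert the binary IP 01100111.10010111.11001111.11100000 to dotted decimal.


01100111 = 103
10010111 = 151
11001111 = 207
11100000 = 224
IP: 103.151.207.224


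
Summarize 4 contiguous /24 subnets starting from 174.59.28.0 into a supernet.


Original prefix: /24
Number of subnets: 4 = 2^2
New prefix = 24 - 2 = 22
Supernet: 174.59.28.0/22


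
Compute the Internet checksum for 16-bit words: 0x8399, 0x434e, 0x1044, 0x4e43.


Sum all words (with carry folding):
+ 0x8399 = 0x8399
+ 0x434e = 0xc6e7
+ 0x1044 = 0xd72b
+ 0x4e43 = 0x256f
One's complement: ~0x256f
Checksum = 0xda90


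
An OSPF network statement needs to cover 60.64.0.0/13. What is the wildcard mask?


Subnet mask: 255.248.0.0
Wildcard = 255.255.255.255 - subnet mask
255 - 255 = 0
255 - 248 = 7
255 - 0 = 255
255 - 0 = 255
Wildcard: 0.7.255.255


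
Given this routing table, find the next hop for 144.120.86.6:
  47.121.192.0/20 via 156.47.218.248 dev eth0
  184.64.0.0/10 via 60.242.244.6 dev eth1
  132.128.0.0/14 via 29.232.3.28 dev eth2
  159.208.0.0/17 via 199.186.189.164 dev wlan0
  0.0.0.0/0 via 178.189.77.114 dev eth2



Longest prefix match for 144.120.86.6:
  /20 47.121.192.0: no
  /10 184.64.0.0: no
  /14 132.128.0.0: no
  /17 159.208.0.0: no
  /0 0.0.0.0: MATCH
Selected: next-hop 178.189.77.114 via eth2 (matched /0)


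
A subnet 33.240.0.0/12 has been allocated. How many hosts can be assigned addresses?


Host bits = 32 - 12 = 20
Total addresses = 2^20 = 1048576
Usable = total - 2 (network and broadcast)
Usable hosts: 1048574


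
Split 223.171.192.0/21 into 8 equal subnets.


New prefix = 21 + 3 = 24
Each subnet has 256 addresses
  223.171.192.0/24
  223.171.193.0/24
  223.171.194.0/24
  223.171.195.0/24
  223.171.196.0/24
  223.171.197.0/24
  223.171.198.0/24
  223.171.199.0/24
Subnets: 223.171.192.0/24, 223.171.193.0/24, 223.171.194.0/24, 223.171.195.0/24, 223.171.196.0/24, 223.171.197.0/24, 223.171.198.0/24, 223.171.199.0/24


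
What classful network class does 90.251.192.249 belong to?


First octet: 90
Binary: 01011010
0xxxxxxx -> Class A (1-126)
Class A, default mask 255.0.0.0 (/8)


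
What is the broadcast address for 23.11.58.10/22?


Network: 23.11.56.0/22
Host bits = 10
Set all host bits to 1:
Broadcast: 23.11.59.255


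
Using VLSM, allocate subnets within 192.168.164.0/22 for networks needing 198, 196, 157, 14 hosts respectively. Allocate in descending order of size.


198 hosts -> /24 (254 usable): 192.168.164.0/24
196 hosts -> /24 (254 usable): 192.168.165.0/24
157 hosts -> /24 (254 usable): 192.168.166.0/24
14 hosts -> /28 (14 usable): 192.168.167.0/28
Allocation: 192.168.164.0/24 (198 hosts, 254 usable); 192.168.165.0/24 (196 hosts, 254 usable); 192.168.166.0/24 (157 hosts, 254 usable); 192.168.167.0/28 (14 hosts, 14 usable)


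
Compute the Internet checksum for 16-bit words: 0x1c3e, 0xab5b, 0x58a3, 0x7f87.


Sum all words (with carry folding):
+ 0x1c3e = 0x1c3e
+ 0xab5b = 0xc799
+ 0x58a3 = 0x203d
+ 0x7f87 = 0x9fc4
One's complement: ~0x9fc4
Checksum = 0x603b


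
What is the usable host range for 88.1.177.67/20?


Network: 88.1.176.0
Broadcast: 88.1.191.255
First usable = network + 1
Last usable = broadcast - 1
Range: 88.1.176.1 to 88.1.191.254


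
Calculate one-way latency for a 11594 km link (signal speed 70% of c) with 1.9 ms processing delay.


Speed = 0.7 * 3e5 km/s = 210000 km/s
Propagation delay = 11594 / 210000 = 0.0552 s = 55.2095 ms
Processing delay = 1.9 ms
Total one-way latency = 57.1095 ms


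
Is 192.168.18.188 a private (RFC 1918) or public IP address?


RFC 1918 private ranges:
  10.0.0.0/8 (10.0.0.0 - 10.255.255.255)
  172.16.0.0/12 (172.16.0.0 - 172.31.255.255)
  192.168.0.0/16 (192.168.0.0 - 192.168.255.255)
Private (in 192.168.0.0/16)


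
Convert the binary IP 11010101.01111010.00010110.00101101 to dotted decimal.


11010101 = 213
01111010 = 122
00010110 = 22
00101101 = 45
IP: 213.122.22.45


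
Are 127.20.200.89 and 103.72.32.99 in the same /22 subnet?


Mask: 255.255.252.0
127.20.200.89 AND mask = 127.20.200.0
103.72.32.99 AND mask = 103.72.32.0
No, different subnets (127.20.200.0 vs 103.72.32.0)


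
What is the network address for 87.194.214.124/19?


IP:   01010111.11000010.11010110.01111100
Mask: 11111111.11111111.11100000.00000000
AND operation:
Net:  01010111.11000010.11000000.00000000
Network: 87.194.192.0/19


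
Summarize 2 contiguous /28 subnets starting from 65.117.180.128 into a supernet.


Original prefix: /28
Number of subnets: 2 = 2^1
New prefix = 28 - 1 = 27
Supernet: 65.117.180.128/27


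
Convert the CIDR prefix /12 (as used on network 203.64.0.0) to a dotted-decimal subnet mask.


/12 means 12 network bits, 20 host bits
Binary: 11111111111100000000000000000000
Mask: 255.240.0.0


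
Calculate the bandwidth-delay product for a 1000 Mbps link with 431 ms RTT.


BDP = bandwidth * RTT
= 1000 Mbps * 431 ms
= 1000 * 1e6 * 431 / 1000 bits
= 431000000 bits
= 53875000 bytes
= 52612.3047 KB
BDP = 431000000 bits (53875000 bytes)


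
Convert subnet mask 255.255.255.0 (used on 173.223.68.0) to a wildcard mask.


Subnet mask: 255.255.255.0
Wildcard = 255.255.255.255 - subnet mask
255 - 255 = 0
255 - 255 = 0
255 - 255 = 0
255 - 0 = 255
Wildcard: 0.0.0.255


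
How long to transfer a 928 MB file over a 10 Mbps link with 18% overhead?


Effective throughput = 10 * (1 - 18/100) = 8.2 Mbps
File size in Mb = 928 * 8 = 7424 Mb
Time = 7424 / 8.2
Time = 905.3659 seconds


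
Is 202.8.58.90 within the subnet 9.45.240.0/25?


Subnet network: 9.45.240.0
Test IP AND mask: 202.8.58.0
No, 202.8.58.90 is not in 9.45.240.0/25


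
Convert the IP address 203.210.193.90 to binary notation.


203 = 11001011
210 = 11010010
193 = 11000001
90 = 01011010
Binary: 11001011.11010010.11000001.01011010


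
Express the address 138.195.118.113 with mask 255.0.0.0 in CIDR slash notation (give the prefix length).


Binary: 11111111.00000000.00000000.00000000
Count leading 1s
Prefix: /8


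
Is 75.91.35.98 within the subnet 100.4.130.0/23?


Subnet network: 100.4.130.0
Test IP AND mask: 75.91.34.0
No, 75.91.35.98 is not in 100.4.130.0/23


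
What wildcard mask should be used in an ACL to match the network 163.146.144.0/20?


Subnet mask: 255.255.240.0
Wildcard = 255.255.255.255 - subnet mask
255 - 255 = 0
255 - 255 = 0
255 - 240 = 15
255 - 0 = 255
Wildcard: 0.0.15.255


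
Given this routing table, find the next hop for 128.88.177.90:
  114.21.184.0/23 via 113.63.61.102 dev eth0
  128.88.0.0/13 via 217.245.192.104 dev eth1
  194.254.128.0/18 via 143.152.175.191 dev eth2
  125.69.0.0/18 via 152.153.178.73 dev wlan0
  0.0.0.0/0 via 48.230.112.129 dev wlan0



Longest prefix match for 128.88.177.90:
  /23 114.21.184.0: no
  /13 128.88.0.0: MATCH
  /18 194.254.128.0: no
  /18 125.69.0.0: no
  /0 0.0.0.0: MATCH
Selected: next-hop 217.245.192.104 via eth1 (matched /13)


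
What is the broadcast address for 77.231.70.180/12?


Network: 77.224.0.0/12
Host bits = 20
Set all host bits to 1:
Broadcast: 77.239.255.255


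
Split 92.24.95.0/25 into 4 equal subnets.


New prefix = 25 + 2 = 27
Each subnet has 32 addresses
  92.24.95.0/27
  92.24.95.32/27
  92.24.95.64/27
  92.24.95.96/27
Subnets: 92.24.95.0/27, 92.24.95.32/27, 92.24.95.64/27, 92.24.95.96/27


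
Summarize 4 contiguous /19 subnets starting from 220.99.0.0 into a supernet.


Original prefix: /19
Number of subnets: 4 = 2^2
New prefix = 19 - 2 = 17
Supernet: 220.99.0.0/17


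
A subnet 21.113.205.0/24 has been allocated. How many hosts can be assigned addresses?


Host bits = 32 - 24 = 8
Total addresses = 2^8 = 256
Usable = total - 2 (network and broadcast)
Usable hosts: 254


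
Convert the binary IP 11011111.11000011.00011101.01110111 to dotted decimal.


11011111 = 223
11000011 = 195
00011101 = 29
01110111 = 119
IP: 223.195.29.119


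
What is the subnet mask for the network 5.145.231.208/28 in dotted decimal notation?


/28 means 28 network bits, 4 host bits
Binary: 11111111111111111111111111110000
Mask: 255.255.255.240


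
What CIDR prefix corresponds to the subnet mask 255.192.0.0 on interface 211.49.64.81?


Binary: 11111111.11000000.00000000.00000000
Count leading 1s
Prefix: /10


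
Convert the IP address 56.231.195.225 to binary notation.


56 = 00111000
231 = 11100111
195 = 11000011
225 = 11100001
Binary: 00111000.11100111.11000011.11100001


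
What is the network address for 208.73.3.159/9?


IP:   11010000.01001001.00000011.10011111
Mask: 11111111.10000000.00000000.00000000
AND operation:
Net:  11010000.00000000.00000000.00000000
Network: 208.0.0.0/9


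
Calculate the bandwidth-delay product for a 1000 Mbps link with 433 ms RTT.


BDP = bandwidth * RTT
= 1000 Mbps * 433 ms
= 1000 * 1e6 * 433 / 1000 bits
= 433000000 bits
= 54125000 bytes
= 52856.4453 KB
BDP = 433000000 bits (54125000 bytes)


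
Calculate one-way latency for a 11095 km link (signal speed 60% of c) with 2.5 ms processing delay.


Speed = 0.6 * 3e5 km/s = 180000 km/s
Propagation delay = 11095 / 180000 = 0.0616 s = 61.6389 ms
Processing delay = 2.5 ms
Total one-way latency = 64.1389 ms


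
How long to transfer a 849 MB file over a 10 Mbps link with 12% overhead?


Effective throughput = 10 * (1 - 12/100) = 8.8 Mbps
File size in Mb = 849 * 8 = 6792 Mb
Time = 6792 / 8.8
Time = 771.8182 seconds


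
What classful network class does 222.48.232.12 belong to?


First octet: 222
Binary: 11011110
110xxxxx -> Class C (192-223)
Class C, default mask 255.255.255.0 (/24)


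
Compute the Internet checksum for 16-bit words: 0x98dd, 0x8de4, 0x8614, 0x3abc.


Sum all words (with carry folding):
+ 0x98dd = 0x98dd
+ 0x8de4 = 0x26c2
+ 0x8614 = 0xacd6
+ 0x3abc = 0xe792
One's complement: ~0xe792
Checksum = 0x186d


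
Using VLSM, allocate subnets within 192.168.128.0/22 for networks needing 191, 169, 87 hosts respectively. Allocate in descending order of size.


191 hosts -> /24 (254 usable): 192.168.128.0/24
169 hosts -> /24 (254 usable): 192.168.129.0/24
87 hosts -> /25 (126 usable): 192.168.130.0/25
Allocation: 192.168.128.0/24 (191 hosts, 254 usable); 192.168.129.0/24 (169 hosts, 254 usable); 192.168.130.0/25 (87 hosts, 126 usable)


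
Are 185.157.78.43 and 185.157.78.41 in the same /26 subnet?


Mask: 255.255.255.192
185.157.78.43 AND mask = 185.157.78.0
185.157.78.41 AND mask = 185.157.78.0
Yes, same subnet (185.157.78.0)


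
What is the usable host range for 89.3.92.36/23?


Network: 89.3.92.0
Broadcast: 89.3.93.255
First usable = network + 1
Last usable = broadcast - 1
Range: 89.3.92.1 to 89.3.93.254


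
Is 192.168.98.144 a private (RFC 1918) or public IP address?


RFC 1918 private ranges:
  10.0.0.0/8 (10.0.0.0 - 10.255.255.255)
  172.16.0.0/12 (172.16.0.0 - 172.31.255.255)
  192.168.0.0/16 (192.168.0.0 - 192.168.255.255)
Private (in 192.168.0.0/16)


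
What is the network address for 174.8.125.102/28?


IP:   10101110.00001000.01111101.01100110
Mask: 11111111.11111111.11111111.11110000
AND operation:
Net:  10101110.00001000.01111101.01100000
Network: 174.8.125.96/28


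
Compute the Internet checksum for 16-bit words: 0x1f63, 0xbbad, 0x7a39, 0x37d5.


Sum all words (with carry folding):
+ 0x1f63 = 0x1f63
+ 0xbbad = 0xdb10
+ 0x7a39 = 0x554a
+ 0x37d5 = 0x8d1f
One's complement: ~0x8d1f
Checksum = 0x72e0


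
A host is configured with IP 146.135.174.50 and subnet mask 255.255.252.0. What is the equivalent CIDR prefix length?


Binary: 11111111.11111111.11111100.00000000
Count leading 1s
Prefix: /22


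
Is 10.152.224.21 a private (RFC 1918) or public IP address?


RFC 1918 private ranges:
  10.0.0.0/8 (10.0.0.0 - 10.255.255.255)
  172.16.0.0/12 (172.16.0.0 - 172.31.255.255)
  192.168.0.0/16 (192.168.0.0 - 192.168.255.255)
Private (in 10.0.0.0/8)


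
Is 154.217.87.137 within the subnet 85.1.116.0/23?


Subnet network: 85.1.116.0
Test IP AND mask: 154.217.86.0
No, 154.217.87.137 is not in 85.1.116.0/23


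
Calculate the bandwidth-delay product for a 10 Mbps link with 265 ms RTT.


BDP = bandwidth * RTT
= 10 Mbps * 265 ms
= 10 * 1e6 * 265 / 1000 bits
= 2650000 bits
= 331250 bytes
= 323.4863 KB
BDP = 2650000 bits (331250 bytes)


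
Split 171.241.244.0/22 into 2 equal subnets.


New prefix = 22 + 1 = 23
Each subnet has 512 addresses
  171.241.244.0/23
  171.241.246.0/23
Subnets: 171.241.244.0/23, 171.241.246.0/23


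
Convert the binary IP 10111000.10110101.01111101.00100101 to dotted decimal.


10111000 = 184
10110101 = 181
01111101 = 125
00100101 = 37
IP: 184.181.125.37


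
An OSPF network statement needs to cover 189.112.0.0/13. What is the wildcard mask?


Subnet mask: 255.248.0.0
Wildcard = 255.255.255.255 - subnet mask
255 - 255 = 0
255 - 248 = 7
255 - 0 = 255
255 - 0 = 255
Wildcard: 0.7.255.255


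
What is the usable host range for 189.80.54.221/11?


Network: 189.64.0.0
Broadcast: 189.95.255.255
First usable = network + 1
Last usable = broadcast - 1
Range: 189.64.0.1 to 189.95.255.254


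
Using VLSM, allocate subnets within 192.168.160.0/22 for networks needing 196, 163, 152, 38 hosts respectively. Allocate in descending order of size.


196 hosts -> /24 (254 usable): 192.168.160.0/24
163 hosts -> /24 (254 usable): 192.168.161.0/24
152 hosts -> /24 (254 usable): 192.168.162.0/24
38 hosts -> /26 (62 usable): 192.168.163.0/26
Allocation: 192.168.160.0/24 (196 hosts, 254 usable); 192.168.161.0/24 (163 hosts, 254 usable); 192.168.162.0/24 (152 hosts, 254 usable); 192.168.163.0/26 (38 hosts, 62 usable)


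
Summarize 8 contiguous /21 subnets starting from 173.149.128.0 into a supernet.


Original prefix: /21
Number of subnets: 8 = 2^3
New prefix = 21 - 3 = 18
Supernet: 173.149.128.0/18


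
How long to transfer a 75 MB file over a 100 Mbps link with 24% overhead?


Effective throughput = 100 * (1 - 24/100) = 76 Mbps
File size in Mb = 75 * 8 = 600 Mb
Time = 600 / 76
Time = 7.8947 seconds


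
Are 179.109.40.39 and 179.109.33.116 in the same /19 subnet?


Mask: 255.255.224.0
179.109.40.39 AND mask = 179.109.32.0
179.109.33.116 AND mask = 179.109.32.0
Yes, same subnet (179.109.32.0)


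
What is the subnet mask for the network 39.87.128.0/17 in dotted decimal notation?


/17 means 17 network bits, 15 host bits
Binary: 11111111111111111000000000000000
Mask: 255.255.128.0


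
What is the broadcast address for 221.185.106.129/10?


Network: 221.128.0.0/10
Host bits = 22
Set all host bits to 1:
Broadcast: 221.191.255.255


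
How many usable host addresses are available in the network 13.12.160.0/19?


Host bits = 32 - 19 = 13
Total addresses = 2^13 = 8192
Usable = total - 2 (network and broadcast)
Usable hosts: 8190


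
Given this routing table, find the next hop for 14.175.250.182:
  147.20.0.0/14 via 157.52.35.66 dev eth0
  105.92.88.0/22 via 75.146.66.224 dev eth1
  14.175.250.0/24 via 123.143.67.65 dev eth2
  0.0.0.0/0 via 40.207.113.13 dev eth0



Longest prefix match for 14.175.250.182:
  /14 147.20.0.0: no
  /22 105.92.88.0: no
  /24 14.175.250.0: MATCH
  /0 0.0.0.0: MATCH
Selected: next-hop 123.143.67.65 via eth2 (matched /24)


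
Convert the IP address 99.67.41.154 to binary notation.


99 = 01100011
67 = 01000011
41 = 00101001
154 = 10011010
Binary: 01100011.01000011.00101001.10011010


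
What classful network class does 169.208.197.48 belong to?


First octet: 169
Binary: 10101001
10xxxxxx -> Class B (128-191)
Class B, default mask 255.255.0.0 (/16)


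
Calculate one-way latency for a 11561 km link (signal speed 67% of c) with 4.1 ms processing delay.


Speed = 0.67 * 3e5 km/s = 201000 km/s
Propagation delay = 11561 / 201000 = 0.0575 s = 57.5174 ms
Processing delay = 4.1 ms
Total one-way latency = 61.6174 ms


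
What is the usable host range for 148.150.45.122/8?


Network: 148.0.0.0
Broadcast: 148.255.255.255
First usable = network + 1
Last usable = broadcast - 1
Range: 148.0.0.1 to 148.255.255.254


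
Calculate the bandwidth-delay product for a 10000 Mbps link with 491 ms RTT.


BDP = bandwidth * RTT
= 10000 Mbps * 491 ms
= 10000 * 1e6 * 491 / 1000 bits
= 4910000000 bits
= 613750000 bytes
= 599365.2344 KB
BDP = 4910000000 bits (613750000 bytes)


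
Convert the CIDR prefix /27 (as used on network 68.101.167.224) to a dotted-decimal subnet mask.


/27 means 27 network bits, 5 host bits
Binary: 11111111111111111111111111100000
Mask: 255.255.255.224


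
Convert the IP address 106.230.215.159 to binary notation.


106 = 01101010
230 = 11100110
215 = 11010111
159 = 10011111
Binary: 01101010.11100110.11010111.10011111


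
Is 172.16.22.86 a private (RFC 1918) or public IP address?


RFC 1918 private ranges:
  10.0.0.0/8 (10.0.0.0 - 10.255.255.255)
  172.16.0.0/12 (172.16.0.0 - 172.31.255.255)
  192.168.0.0/16 (192.168.0.0 - 192.168.255.255)
Private (in 172.16.0.0/12)


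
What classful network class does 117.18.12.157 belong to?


First octet: 117
Binary: 01110101
0xxxxxxx -> Class A (1-126)
Class A, default mask 255.0.0.0 (/8)


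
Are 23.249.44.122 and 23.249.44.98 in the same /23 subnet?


Mask: 255.255.254.0
23.249.44.122 AND mask = 23.249.44.0
23.249.44.98 AND mask = 23.249.44.0
Yes, same subnet (23.249.44.0)


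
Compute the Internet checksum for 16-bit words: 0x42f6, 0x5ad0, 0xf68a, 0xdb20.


Sum all words (with carry folding):
+ 0x42f6 = 0x42f6
+ 0x5ad0 = 0x9dc6
+ 0xf68a = 0x9451
+ 0xdb20 = 0x6f72
One's complement: ~0x6f72
Checksum = 0x908d


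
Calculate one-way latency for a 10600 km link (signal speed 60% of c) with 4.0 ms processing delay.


Speed = 0.6 * 3e5 km/s = 180000 km/s
Propagation delay = 10600 / 180000 = 0.0589 s = 58.8889 ms
Processing delay = 4.0 ms
Total one-way latency = 62.8889 ms


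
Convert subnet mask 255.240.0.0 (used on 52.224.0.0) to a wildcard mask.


Subnet mask: 255.240.0.0
Wildcard = 255.255.255.255 - subnet mask
255 - 255 = 0
255 - 240 = 15
255 - 0 = 255
255 - 0 = 255
Wildcard: 0.15.255.255


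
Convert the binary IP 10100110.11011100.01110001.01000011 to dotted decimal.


10100110 = 166
11011100 = 220
01110001 = 113
01000011 = 67
IP: 166.220.113.67


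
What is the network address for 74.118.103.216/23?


IP:   01001010.01110110.01100111.11011000
Mask: 11111111.11111111.11111110.00000000
AND operation:
Net:  01001010.01110110.01100110.00000000
Network: 74.118.102.0/23


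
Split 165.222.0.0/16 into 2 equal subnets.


New prefix = 16 + 1 = 17
Each subnet has 32768 addresses
  165.222.0.0/17
  165.222.128.0/17
Subnets: 165.222.0.0/17, 165.222.128.0/17


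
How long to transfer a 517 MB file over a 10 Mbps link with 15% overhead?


Effective throughput = 10 * (1 - 15/100) = 8.5 Mbps
File size in Mb = 517 * 8 = 4136 Mb
Time = 4136 / 8.5
Time = 486.5882 seconds


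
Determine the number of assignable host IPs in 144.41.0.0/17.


Host bits = 32 - 17 = 15
Total addresses = 2^15 = 32768
Usable = total - 2 (network and broadcast)
Usable hosts: 32766


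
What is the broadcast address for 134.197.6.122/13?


Network: 134.192.0.0/13
Host bits = 19
Set all host bits to 1:
Broadcast: 134.199.255.255


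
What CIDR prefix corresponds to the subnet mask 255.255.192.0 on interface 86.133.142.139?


Binary: 11111111.11111111.11000000.00000000
Count leading 1s
Prefix: /18


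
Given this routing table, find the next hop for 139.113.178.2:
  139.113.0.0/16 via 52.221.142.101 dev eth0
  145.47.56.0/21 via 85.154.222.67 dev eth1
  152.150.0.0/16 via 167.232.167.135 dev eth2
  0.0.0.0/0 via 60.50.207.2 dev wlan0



Longest prefix match for 139.113.178.2:
  /16 139.113.0.0: MATCH
  /21 145.47.56.0: no
  /16 152.150.0.0: no
  /0 0.0.0.0: MATCH
Selected: next-hop 52.221.142.101 via eth0 (matched /16)


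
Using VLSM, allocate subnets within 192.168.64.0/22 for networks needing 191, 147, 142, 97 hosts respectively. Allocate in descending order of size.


191 hosts -> /24 (254 usable): 192.168.64.0/24
147 hosts -> /24 (254 usable): 192.168.65.0/24
142 hosts -> /24 (254 usable): 192.168.66.0/24
97 hosts -> /25 (126 usable): 192.168.67.0/25
Allocation: 192.168.64.0/24 (191 hosts, 254 usable); 192.168.65.0/24 (147 hosts, 254 usable); 192.168.66.0/24 (142 hosts, 254 usable); 192.168.67.0/25 (97 hosts, 126 usable)


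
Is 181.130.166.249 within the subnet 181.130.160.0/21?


Subnet network: 181.130.160.0
Test IP AND mask: 181.130.160.0
Yes, 181.130.166.249 is in 181.130.160.0/21


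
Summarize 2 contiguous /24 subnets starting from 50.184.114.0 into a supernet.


Original prefix: /24
Number of subnets: 2 = 2^1
New prefix = 24 - 1 = 23
Supernet: 50.184.114.0/23


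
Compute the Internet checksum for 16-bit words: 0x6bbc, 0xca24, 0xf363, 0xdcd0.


Sum all words (with carry folding):
+ 0x6bbc = 0x6bbc
+ 0xca24 = 0x35e1
+ 0xf363 = 0x2945
+ 0xdcd0 = 0x0616
One's complement: ~0x0616
Checksum = 0xf9e9


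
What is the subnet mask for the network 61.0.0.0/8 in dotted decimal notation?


/8 means 8 network bits, 24 host bits
Binary: 11111111000000000000000000000000
Mask: 255.0.0.0


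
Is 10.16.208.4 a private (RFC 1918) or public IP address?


RFC 1918 private ranges:
  10.0.0.0/8 (10.0.0.0 - 10.255.255.255)
  172.16.0.0/12 (172.16.0.0 - 172.31.255.255)
  192.168.0.0/16 (192.168.0.0 - 192.168.255.255)
Private (in 10.0.0.0/8)


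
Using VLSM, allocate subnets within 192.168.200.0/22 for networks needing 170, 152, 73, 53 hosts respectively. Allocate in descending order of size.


170 hosts -> /24 (254 usable): 192.168.200.0/24
152 hosts -> /24 (254 usable): 192.168.201.0/24
73 hosts -> /25 (126 usable): 192.168.202.0/25
53 hosts -> /26 (62 usable): 192.168.202.128/26
Allocation: 192.168.200.0/24 (170 hosts, 254 usable); 192.168.201.0/24 (152 hosts, 254 usable); 192.168.202.0/25 (73 hosts, 126 usable); 192.168.202.128/26 (53 hosts, 62 usable)


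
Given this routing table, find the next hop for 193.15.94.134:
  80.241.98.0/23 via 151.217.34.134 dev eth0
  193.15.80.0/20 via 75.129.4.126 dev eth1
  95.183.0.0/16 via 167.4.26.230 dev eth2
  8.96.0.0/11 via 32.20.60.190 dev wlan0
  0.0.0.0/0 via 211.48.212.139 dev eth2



Longest prefix match for 193.15.94.134:
  /23 80.241.98.0: no
  /20 193.15.80.0: MATCH
  /16 95.183.0.0: no
  /11 8.96.0.0: no
  /0 0.0.0.0: MATCH
Selected: next-hop 75.129.4.126 via eth1 (matched /20)


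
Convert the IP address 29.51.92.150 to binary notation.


29 = 00011101
51 = 00110011
92 = 01011100
150 = 10010110
Binary: 00011101.00110011.01011100.10010110


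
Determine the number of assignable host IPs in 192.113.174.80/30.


Host bits = 32 - 30 = 2
Total addresses = 2^2 = 4
Usable = total - 2 (network and broadcast)
Usable hosts: 2


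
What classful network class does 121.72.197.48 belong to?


First octet: 121
Binary: 01111001
0xxxxxxx -> Class A (1-126)
Class A, default mask 255.0.0.0 (/8)


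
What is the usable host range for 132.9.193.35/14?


Network: 132.8.0.0
Broadcast: 132.11.255.255
First usable = network + 1
Last usable = broadcast - 1
Range: 132.8.0.1 to 132.11.255.254


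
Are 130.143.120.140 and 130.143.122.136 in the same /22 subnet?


Mask: 255.255.252.0
130.143.120.140 AND mask = 130.143.120.0
130.143.122.136 AND mask = 130.143.120.0
Yes, same subnet (130.143.120.0)


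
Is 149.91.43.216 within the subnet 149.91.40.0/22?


Subnet network: 149.91.40.0
Test IP AND mask: 149.91.40.0
Yes, 149.91.43.216 is in 149.91.40.0/22


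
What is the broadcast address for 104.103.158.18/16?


Network: 104.103.0.0/16
Host bits = 16
Set all host bits to 1:
Broadcast: 104.103.255.255


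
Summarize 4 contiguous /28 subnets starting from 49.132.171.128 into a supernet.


Original prefix: /28
Number of subnets: 4 = 2^2
New prefix = 28 - 2 = 26
Supernet: 49.132.171.128/26


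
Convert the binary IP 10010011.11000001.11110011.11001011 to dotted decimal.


10010011 = 147
11000001 = 193
11110011 = 243
11001011 = 203
IP: 147.193.243.203


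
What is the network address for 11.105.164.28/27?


IP:   00001011.01101001.10100100.00011100
Mask: 11111111.11111111.11111111.11100000
AND operation:
Net:  00001011.01101001.10100100.00000000
Network: 11.105.164.0/27


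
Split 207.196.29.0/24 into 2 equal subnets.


New prefix = 24 + 1 = 25
Each subnet has 128 addresses
  207.196.29.0/25
  207.196.29.128/25
Subnets: 207.196.29.0/25, 207.196.29.128/25


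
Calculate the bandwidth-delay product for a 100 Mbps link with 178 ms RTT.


BDP = bandwidth * RTT
= 100 Mbps * 178 ms
= 100 * 1e6 * 178 / 1000 bits
= 17800000 bits
= 2225000 bytes
= 2172.8516 KB
BDP = 17800000 bits (2225000 bytes)


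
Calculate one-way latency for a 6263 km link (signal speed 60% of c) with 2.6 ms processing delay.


Speed = 0.6 * 3e5 km/s = 180000 km/s
Propagation delay = 6263 / 180000 = 0.0348 s = 34.7944 ms
Processing delay = 2.6 ms
Total one-way latency = 37.3944 ms


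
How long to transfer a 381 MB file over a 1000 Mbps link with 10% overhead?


Effective throughput = 1000 * (1 - 10/100) = 900 Mbps
File size in Mb = 381 * 8 = 3048 Mb
Time = 3048 / 900
Time = 3.3867 seconds


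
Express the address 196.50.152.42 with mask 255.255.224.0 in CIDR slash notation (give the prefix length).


Binary: 11111111.11111111.11100000.00000000
Count leading 1s
Prefix: /19


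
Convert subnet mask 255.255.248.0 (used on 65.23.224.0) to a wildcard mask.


Subnet mask: 255.255.248.0
Wildcard = 255.255.255.255 - subnet mask
255 - 255 = 0
255 - 255 = 0
255 - 248 = 7
255 - 0 = 255
Wildcard: 0.0.7.255


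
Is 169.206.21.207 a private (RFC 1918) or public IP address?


RFC 1918 private ranges:
  10.0.0.0/8 (10.0.0.0 - 10.255.255.255)
  172.16.0.0/12 (172.16.0.0 - 172.31.255.255)
  192.168.0.0/16 (192.168.0.0 - 192.168.255.255)
Public (not in any RFC 1918 range)


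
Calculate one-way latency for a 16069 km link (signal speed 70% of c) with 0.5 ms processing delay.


Speed = 0.7 * 3e5 km/s = 210000 km/s
Propagation delay = 16069 / 210000 = 0.0765 s = 76.519 ms
Processing delay = 0.5 ms
Total one-way latency = 77.019 ms


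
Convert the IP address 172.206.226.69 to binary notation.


172 = 10101100
206 = 11001110
226 = 11100010
69 = 01000101
Binary: 10101100.11001110.11100010.01000101


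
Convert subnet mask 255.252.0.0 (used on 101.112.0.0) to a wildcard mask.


Subnet mask: 255.252.0.0
Wildcard = 255.255.255.255 - subnet mask
255 - 255 = 0
255 - 252 = 3
255 - 0 = 255
255 - 0 = 255
Wildcard: 0.3.255.255


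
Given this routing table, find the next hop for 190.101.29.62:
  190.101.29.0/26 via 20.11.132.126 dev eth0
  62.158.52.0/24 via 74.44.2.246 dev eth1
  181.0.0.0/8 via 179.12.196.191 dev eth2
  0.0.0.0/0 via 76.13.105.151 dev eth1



Longest prefix match for 190.101.29.62:
  /26 190.101.29.0: MATCH
  /24 62.158.52.0: no
  /8 181.0.0.0: no
  /0 0.0.0.0: MATCH
Selected: next-hop 20.11.132.126 via eth0 (matched /26)


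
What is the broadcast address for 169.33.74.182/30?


Network: 169.33.74.180/30
Host bits = 2
Set all host bits to 1:
Broadcast: 169.33.74.183


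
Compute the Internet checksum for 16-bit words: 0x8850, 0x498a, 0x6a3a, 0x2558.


Sum all words (with carry folding):
+ 0x8850 = 0x8850
+ 0x498a = 0xd1da
+ 0x6a3a = 0x3c15
+ 0x2558 = 0x616d
One's complement: ~0x616d
Checksum = 0x9e92


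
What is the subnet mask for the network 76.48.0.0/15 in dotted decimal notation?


/15 means 15 network bits, 17 host bits
Binary: 11111111111111100000000000000000
Mask: 255.254.0.0


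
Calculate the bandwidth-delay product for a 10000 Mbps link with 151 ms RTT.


BDP = bandwidth * RTT
= 10000 Mbps * 151 ms
= 10000 * 1e6 * 151 / 1000 bits
= 1510000000 bits
= 188750000 bytes
= 184326.1719 KB
BDP = 1510000000 bits (188750000 bytes)


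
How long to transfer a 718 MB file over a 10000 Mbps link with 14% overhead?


Effective throughput = 10000 * (1 - 14/100) = 8600 Mbps
File size in Mb = 718 * 8 = 5744 Mb
Time = 5744 / 8600
Time = 0.6679 seconds


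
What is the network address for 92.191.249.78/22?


IP:   01011100.10111111.11111001.01001110
Mask: 11111111.11111111.11111100.00000000
AND operation:
Net:  01011100.10111111.11111000.00000000
Network: 92.191.248.0/22


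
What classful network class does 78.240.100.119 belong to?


First octet: 78
Binary: 01001110
0xxxxxxx -> Class A (1-126)
Class A, default mask 255.0.0.0 (/8)


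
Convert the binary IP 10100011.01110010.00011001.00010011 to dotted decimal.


10100011 = 163
01110010 = 114
00011001 = 25
00010011 = 19
IP: 163.114.25.19


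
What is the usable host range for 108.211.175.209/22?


Network: 108.211.172.0
Broadcast: 108.211.175.255
First usable = network + 1
Last usable = broadcast - 1
Range: 108.211.172.1 to 108.211.175.254


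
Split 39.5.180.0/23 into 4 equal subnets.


New prefix = 23 + 2 = 25
Each subnet has 128 addresses
  39.5.180.0/25
  39.5.180.128/25
  39.5.181.0/25
  39.5.181.128/25
Subnets: 39.5.180.0/25, 39.5.180.128/25, 39.5.181.0/25, 39.5.181.128/25


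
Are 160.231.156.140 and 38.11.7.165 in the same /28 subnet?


Mask: 255.255.255.240
160.231.156.140 AND mask = 160.231.156.128
38.11.7.165 AND mask = 38.11.7.160
No, different subnets (160.231.156.128 vs 38.11.7.160)


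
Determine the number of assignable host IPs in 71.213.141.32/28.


Host bits = 32 - 28 = 4
Total addresses = 2^4 = 16
Usable = total - 2 (network and broadcast)
Usable hosts: 14


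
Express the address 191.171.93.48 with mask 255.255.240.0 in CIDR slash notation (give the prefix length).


Binary: 11111111.11111111.11110000.00000000
Count leading 1s
Prefix: /20


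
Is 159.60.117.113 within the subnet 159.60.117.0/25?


Subnet network: 159.60.117.0
Test IP AND mask: 159.60.117.0
Yes, 159.60.117.113 is in 159.60.117.0/25


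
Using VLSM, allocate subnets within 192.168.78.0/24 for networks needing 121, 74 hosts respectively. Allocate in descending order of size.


121 hosts -> /25 (126 usable): 192.168.78.0/25
74 hosts -> /25 (126 usable): 192.168.78.128/25
Allocation: 192.168.78.0/25 (121 hosts, 126 usable); 192.168.78.128/25 (74 hosts, 126 usable)


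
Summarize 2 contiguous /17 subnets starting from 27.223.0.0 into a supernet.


Original prefix: /17
Number of subnets: 2 = 2^1
New prefix = 17 - 1 = 16
Supernet: 27.223.0.0/16


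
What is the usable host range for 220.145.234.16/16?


Network: 220.145.0.0
Broadcast: 220.145.255.255
First usable = network + 1
Last usable = broadcast - 1
Range: 220.145.0.1 to 220.145.255.254


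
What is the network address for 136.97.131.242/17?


IP:   10001000.01100001.10000011.11110010
Mask: 11111111.11111111.10000000.00000000
AND operation:
Net:  10001000.01100001.10000000.00000000
Network: 136.97.128.0/17


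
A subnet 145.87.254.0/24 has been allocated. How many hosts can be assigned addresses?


Host bits = 32 - 24 = 8
Total addresses = 2^8 = 256
Usable = total - 2 (network and broadcast)
Usable hosts: 254


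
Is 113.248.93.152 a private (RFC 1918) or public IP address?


RFC 1918 private ranges:
  10.0.0.0/8 (10.0.0.0 - 10.255.255.255)
  172.16.0.0/12 (172.16.0.0 - 172.31.255.255)
  192.168.0.0/16 (192.168.0.0 - 192.168.255.255)
Public (not in any RFC 1918 range)


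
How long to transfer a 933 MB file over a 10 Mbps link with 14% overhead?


Effective throughput = 10 * (1 - 14/100) = 8.6 Mbps
File size in Mb = 933 * 8 = 7464 Mb
Time = 7464 / 8.6
Time = 867.907 seconds


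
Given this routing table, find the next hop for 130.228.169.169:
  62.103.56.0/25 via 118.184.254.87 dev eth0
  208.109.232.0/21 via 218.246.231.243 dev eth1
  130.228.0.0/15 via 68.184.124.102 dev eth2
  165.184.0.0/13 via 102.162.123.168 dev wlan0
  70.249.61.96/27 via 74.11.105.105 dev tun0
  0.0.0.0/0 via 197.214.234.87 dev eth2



Longest prefix match for 130.228.169.169:
  /25 62.103.56.0: no
  /21 208.109.232.0: no
  /15 130.228.0.0: MATCH
  /13 165.184.0.0: no
  /27 70.249.61.96: no
  /0 0.0.0.0: MATCH
Selected: next-hop 68.184.124.102 via eth2 (matched /15)


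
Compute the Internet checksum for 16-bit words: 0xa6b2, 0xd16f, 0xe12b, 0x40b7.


Sum all words (with carry folding):
+ 0xa6b2 = 0xa6b2
+ 0xd16f = 0x7822
+ 0xe12b = 0x594e
+ 0x40b7 = 0x9a05
One's complement: ~0x9a05
Checksum = 0x65fa


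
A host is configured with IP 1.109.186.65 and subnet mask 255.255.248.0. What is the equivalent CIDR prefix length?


Binary: 11111111.11111111.11111000.00000000
Count leading 1s
Prefix: /21


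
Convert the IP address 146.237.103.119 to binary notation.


146 = 10010010
237 = 11101101
103 = 01100111
119 = 01110111
Binary: 10010010.11101101.01100111.01110111


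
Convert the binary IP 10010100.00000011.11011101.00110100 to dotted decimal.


10010100 = 148
00000011 = 3
11011101 = 221
00110100 = 52
IP: 148.3.221.52


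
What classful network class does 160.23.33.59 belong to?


First octet: 160
Binary: 10100000
10xxxxxx -> Class B (128-191)
Class B, default mask 255.255.0.0 (/16)


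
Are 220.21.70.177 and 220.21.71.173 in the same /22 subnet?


Mask: 255.255.252.0
220.21.70.177 AND mask = 220.21.68.0
220.21.71.173 AND mask = 220.21.68.0
Yes, same subnet (220.21.68.0)


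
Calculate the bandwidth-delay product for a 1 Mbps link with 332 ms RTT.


BDP = bandwidth * RTT
= 1 Mbps * 332 ms
= 1 * 1e6 * 332 / 1000 bits
= 332000 bits
= 41500 bytes
= 40.5273 KB
BDP = 332000 bits (41500 bytes)


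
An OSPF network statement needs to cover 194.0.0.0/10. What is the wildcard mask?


Subnet mask: 255.192.0.0
Wildcard = 255.255.255.255 - subnet mask
255 - 255 = 0
255 - 192 = 63
255 - 0 = 255
255 - 0 = 255
Wildcard: 0.63.255.255


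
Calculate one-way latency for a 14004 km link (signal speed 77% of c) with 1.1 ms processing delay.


Speed = 0.77 * 3e5 km/s = 231000 km/s
Propagation delay = 14004 / 231000 = 0.0606 s = 60.6234 ms
Processing delay = 1.1 ms
Total one-way latency = 61.7234 ms


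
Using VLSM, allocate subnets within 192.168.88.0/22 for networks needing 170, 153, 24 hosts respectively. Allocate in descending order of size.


170 hosts -> /24 (254 usable): 192.168.88.0/24
153 hosts -> /24 (254 usable): 192.168.89.0/24
24 hosts -> /27 (30 usable): 192.168.90.0/27
Allocation: 192.168.88.0/24 (170 hosts, 254 usable); 192.168.89.0/24 (153 hosts, 254 usable); 192.168.90.0/27 (24 hosts, 30 usable)


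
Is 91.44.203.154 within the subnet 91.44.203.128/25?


Subnet network: 91.44.203.128
Test IP AND mask: 91.44.203.128
Yes, 91.44.203.154 is in 91.44.203.128/25


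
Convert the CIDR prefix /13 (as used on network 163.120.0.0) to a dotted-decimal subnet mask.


/13 means 13 network bits, 19 host bits
Binary: 11111111111110000000000000000000
Mask: 255.248.0.0


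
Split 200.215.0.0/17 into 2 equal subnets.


New prefix = 17 + 1 = 18
Each subnet has 16384 addresses
  200.215.0.0/18
  200.215.64.0/18
Subnets: 200.215.0.0/18, 200.215.64.0/18


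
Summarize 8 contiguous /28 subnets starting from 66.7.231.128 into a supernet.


Original prefix: /28
Number of subnets: 8 = 2^3
New prefix = 28 - 3 = 25
Supernet: 66.7.231.128/25


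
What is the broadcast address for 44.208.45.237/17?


Network: 44.208.0.0/17
Host bits = 15
Set all host bits to 1:
Broadcast: 44.208.127.255


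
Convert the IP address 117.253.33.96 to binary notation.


117 = 01110101
253 = 11111101
33 = 00100001
96 = 01100000
Binary: 01110101.11111101.00100001.01100000


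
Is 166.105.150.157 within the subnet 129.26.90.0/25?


Subnet network: 129.26.90.0
Test IP AND mask: 166.105.150.128
No, 166.105.150.157 is not in 129.26.90.0/25
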